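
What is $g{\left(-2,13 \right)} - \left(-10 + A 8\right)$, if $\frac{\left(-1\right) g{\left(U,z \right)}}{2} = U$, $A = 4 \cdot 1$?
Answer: $-18$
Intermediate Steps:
$A = 4$
$g{\left(U,z \right)} = - 2 U$
$g{\left(-2,13 \right)} - \left(-10 + A 8\right) = \left(-2\right) \left(-2\right) - \left(-10 + 4 \cdot 8\right) = 4 - \left(-10 + 32\right) = 4 - 22 = -18$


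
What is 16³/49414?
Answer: 2048/24707 ≈ 0.082891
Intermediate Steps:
16³/49414 = 4096*(1/49414) = 2048/24707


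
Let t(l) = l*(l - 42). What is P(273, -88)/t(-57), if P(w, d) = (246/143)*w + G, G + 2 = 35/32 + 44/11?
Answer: 6163/73568 ≈ 0.083773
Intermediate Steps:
t(l) = l*(-42 + l)
G = 99/32 (G = -2 + (35/32 + 44/11) = -2 + (35*(1/32) + 44*(1/11)) = -2 + (35/32 + 4) = -2 + 163/32 = 99/32 ≈ 3.0938)
P(w, d) = 99/32 + 246*w/143 (P(w, d) = (246/143)*w + 99/32 = (246*(1/143))*w + 99/32 = 246*w/143 + 99/32 = 99/32 + 246*w/143)
P(273, -88)/t(-57) = (99/32 + (246/143)*273)/((-57*(-42 - 57))) = (99/32 + 5166/11)/((-57*(-99))) = (166401/352)/5643 = (166401/352)*(1/5643) = 6163/73568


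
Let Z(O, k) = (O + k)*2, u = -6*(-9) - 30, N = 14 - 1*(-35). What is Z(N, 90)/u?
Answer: 139/12 ≈ 11.583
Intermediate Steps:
N = 49 (N = 14 + 35 = 49)
u = 24 (u = 54 - 30 = 24)
Z(O, k) = 2*O + 2*k
Z(N, 90)/u = (2*49 + 2*90)/24 = (98 + 180)*(1/24) = 278*(1/24) = 139/12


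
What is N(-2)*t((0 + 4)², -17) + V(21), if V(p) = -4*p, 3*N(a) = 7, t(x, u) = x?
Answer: -140/3 ≈ -46.667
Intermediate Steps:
N(a) = 7/3 (N(a) = (⅓)*7 = 7/3)
N(-2)*t((0 + 4)², -17) + V(21) = 7*(0 + 4)²/3 - 4*21 = (7/3)*4² - 84 = (7/3)*16 - 84 = 112/3 - 84 = -140/3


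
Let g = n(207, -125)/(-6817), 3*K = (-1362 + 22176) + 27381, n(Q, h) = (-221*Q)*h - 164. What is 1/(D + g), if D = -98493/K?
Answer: -2147355/1814401696 ≈ -0.0011835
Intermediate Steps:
n(Q, h) = -164 - 221*Q*h (n(Q, h) = -221*Q*h - 164 = -164 - 221*Q*h)
K = 16065 (K = ((-1362 + 22176) + 27381)/3 = (20814 + 27381)/3 = (⅓)*48195 = 16065)
g = -5718211/6817 (g = (-164 - 221*207*(-125))/(-6817) = (-164 + 5718375)*(-1/6817) = 5718211*(-1/6817) = -5718211/6817 ≈ -838.82)
D = -32831/5355 (D = -98493/16065 = -98493*1/16065 = -32831/5355 ≈ -6.1309)
1/(D + g) = 1/(-32831/5355 - 5718211/6817) = 1/(-1814401696/2147355) = -2147355/1814401696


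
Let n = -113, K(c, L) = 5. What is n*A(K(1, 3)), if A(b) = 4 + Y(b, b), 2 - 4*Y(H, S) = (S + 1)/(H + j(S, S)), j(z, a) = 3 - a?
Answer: -452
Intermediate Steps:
Y(H, S) = ½ - (1 + S)/(4*(3 + H - S)) (Y(H, S) = ½ - (S + 1)/(4*(H + (3 - S))) = ½ - (1 + S)/(4*(3 + H - S)))
A(b) = 53/12 - b/12 (A(b) = 4 + (5 - 3*b + 2*b)/(4*(3 + b - b)) = 4 + (¼)*(5 - b)/3 = 4 + (¼)*(⅓)*(5 - b) = 4 + (5/12 - b/12) = 53/12 - b/12)
n*A(K(1, 3)) = -113*(53/12 - 1/12*5) = -113*(53/12 - 5/12) = -113*4 = -452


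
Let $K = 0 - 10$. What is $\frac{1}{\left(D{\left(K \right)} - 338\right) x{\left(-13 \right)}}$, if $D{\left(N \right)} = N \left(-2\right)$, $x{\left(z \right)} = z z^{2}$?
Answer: $\frac{1}{698646} \approx 1.4313 \cdot 10^{-6}$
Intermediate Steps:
$K = -10$ ($K = 0 - 10 = -10$)
$x{\left(z \right)} = z^{3}$
$D{\left(N \right)} = - 2 N$
$\frac{1}{\left(D{\left(K \right)} - 338\right) x{\left(-13 \right)}} = \frac{1}{\left(\left(-2\right) \left(-10\right) - 338\right) \left(-13\right)^{3}} = \frac{1}{\left(20 - 338\right) \left(-2197\right)} = \frac{1}{\left(-318\right) \left(-2197\right)} = \frac{1}{698646}$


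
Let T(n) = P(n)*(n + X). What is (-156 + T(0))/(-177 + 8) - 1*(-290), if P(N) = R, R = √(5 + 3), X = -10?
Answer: 3782/13 + 20*√2/169 ≈ 291.09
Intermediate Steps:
R = 2*√2 (R = √8 = 2*√2 ≈ 2.8284)
P(N) = 2*√2
T(n) = 2*√2*(-10 + n) (T(n) = (2*√2)*(n - 10) = (2*√2)*(-10 + n) = 2*√2*(-10 + n))
(-156 + T(0))/(-177 + 8) - 1*(-290) = (-156 + 2*√2*(-10 + 0))/(-177 + 8) - 1*(-290) = (-156 + 2*√2*(-10))/(-169) + 290 = (-156 - 20*√2)*(-1/169) + 290 = (12/13 + 20*√2/169) + 290 = 3782/13 + 20*√2/169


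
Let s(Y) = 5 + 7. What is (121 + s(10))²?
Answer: 17689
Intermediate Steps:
s(Y) = 12
(121 + s(10))² = (121 + 12)² = 133² = 17689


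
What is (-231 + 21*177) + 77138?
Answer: 80624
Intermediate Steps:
(-231 + 21*177) + 77138 = (-231 + 3717) + 77138 = 3486 + 77138 = 80624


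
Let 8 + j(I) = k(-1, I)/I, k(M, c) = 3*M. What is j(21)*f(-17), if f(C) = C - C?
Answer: 0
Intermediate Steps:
f(C) = 0
j(I) = -8 - 3/I (j(I) = -8 + (3*(-1))/I = -8 - 3/I)
j(21)*f(-17) = (-8 - 3/21)*0 = (-8 - 3*1/21)*0 = (-8 - ⅐)*0 = -57/7*0 = 0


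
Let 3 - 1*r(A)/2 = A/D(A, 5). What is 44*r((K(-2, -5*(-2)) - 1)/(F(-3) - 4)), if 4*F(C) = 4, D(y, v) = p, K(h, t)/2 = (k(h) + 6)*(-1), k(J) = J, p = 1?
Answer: 0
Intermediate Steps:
K(h, t) = -12 - 2*h (K(h, t) = 2*((h + 6)*(-1)) = 2*((6 + h)*(-1)) = 2*(-6 - h) = -12 - 2*h)
D(y, v) = 1
F(C) = 1 (F(C) = (1/4)*4 = 1)
r(A) = 6 - 2*A (r(A) = 6 - 2*A/1 = 6 - 2*A)
44*r((K(-2, -5*(-2)) - 1)/(F(-3) - 4)) = 44*(6 - 2*((-12 - 2*(-2)) - 1)/(1 - 4)) = 44*(6 - 2*((-12 + 4) - 1)/(-3)) = 44*(6 - 2*(-8 - 1)*(-1)/3) = 44*(6 - (-18)*(-1)/3) = 44*(6 - 2*3) = 44*(6 - 6) = 44*0 = 0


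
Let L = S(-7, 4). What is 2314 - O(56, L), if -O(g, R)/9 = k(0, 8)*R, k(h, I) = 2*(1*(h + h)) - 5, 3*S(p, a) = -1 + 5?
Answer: 2254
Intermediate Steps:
S(p, a) = 4/3 (S(p, a) = (-1 + 5)/3 = (1/3)*4 = 4/3)
L = 4/3 ≈ 1.3333
k(h, I) = -5 + 4*h (k(h, I) = 2*(1*(2*h)) - 5 = 2*(2*h) - 5 = 4*h - 5 = -5 + 4*h)
O(g, R) = 45*R (O(g, R) = -9*(-5 + 4*0)*R = -9*(-5 + 0)*R = -(-45)*R = 45*R)
2314 - O(56, L) = 2314 - 45*4/3 = 2314 - 1*60 = 2314 - 60 = 2254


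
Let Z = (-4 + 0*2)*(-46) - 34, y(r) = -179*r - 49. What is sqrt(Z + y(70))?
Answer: 3*I*sqrt(1381) ≈ 111.49*I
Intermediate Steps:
y(r) = -49 - 179*r
Z = 150 (Z = (-4 + 0)*(-46) - 34 = -4*(-46) - 34 = 184 - 34 = 150)
sqrt(Z + y(70)) = sqrt(150 + (-49 - 179*70)) = sqrt(150 + (-49 - 12530)) = sqrt(150 - 12579) = sqrt(-12429) = 3*I*sqrt(1381)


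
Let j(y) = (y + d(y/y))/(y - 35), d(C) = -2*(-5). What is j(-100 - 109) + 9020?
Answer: 2201079/244 ≈ 9020.8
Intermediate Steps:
d(C) = 10
j(y) = (10 + y)/(-35 + y) (j(y) = (y + 10)/(y - 35) = (10 + y)/(-35 + y))
j(-100 - 109) + 9020 = (10 + (-100 - 109))/(-35 + (-100 - 109)) + 9020 = (10 - 209)/(-35 - 209) + 9020 = -199/(-244) + 9020 = -1/244*(-199) + 9020 = 199/244 + 9020 = 2201079/244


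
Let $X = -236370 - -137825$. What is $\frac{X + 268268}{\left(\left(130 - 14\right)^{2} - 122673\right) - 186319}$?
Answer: $- \frac{169723}{295536} \approx -0.57429$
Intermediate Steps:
$X = -98545$ ($X = -236370 + 137825 = -98545$)
$\frac{X + 268268}{\left(\left(130 - 14\right)^{2} - 122673\right) - 186319} = \frac{-98545 + 268268}{\left(\left(130 - 14\right)^{2} - 122673\right) - 186319} = \frac{169723}{\left(116^{2} - 122673\right) - 186319} = \frac{169723}{\left(13456 - 122673\right) - 186319} = \frac{169723}{-109217 - 186319} = \frac{169723}{-295536} = 169723 \left(- \frac{1}{295536}\right) = - \frac{169723}{295536}$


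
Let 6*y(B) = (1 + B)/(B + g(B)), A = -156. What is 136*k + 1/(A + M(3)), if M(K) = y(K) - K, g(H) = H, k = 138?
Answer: 26838231/1430 ≈ 18768.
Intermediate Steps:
y(B) = (1 + B)/(12*B) (y(B) = ((1 + B)/(B + B))/6 = ((1 + B)/((2*B)))/6 = ((1 + B)*(1/(2*B)))/6 = ((1 + B)/(2*B))/6 = (1 + B)/(12*B))
M(K) = -K + (1 + K)/(12*K) (M(K) = (1 + K)/(12*K) - K = -K + (1 + K)/(12*K))
136*k + 1/(A + M(3)) = 136*138 + 1/(-156 + (1/12 - 1*3 + (1/12)/3)) = 18768 + 1/(-156 + (1/12 - 3 + (1/12)*(⅓))) = 18768 + 1/(-156 + (1/12 - 3 + 1/36)) = 18768 + 1/(-156 - 26/9) = 18768 + 1/(-1430/9) = 18768 - 9/1430 = 26838231/1430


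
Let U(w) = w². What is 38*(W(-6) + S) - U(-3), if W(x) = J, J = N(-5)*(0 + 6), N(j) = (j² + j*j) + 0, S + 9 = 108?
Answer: 15153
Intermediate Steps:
S = 99 (S = -9 + 108 = 99)
N(j) = 2*j² (N(j) = (j² + j²) + 0 = 2*j² + 0 = 2*j²)
J = 300 (J = (2*(-5)²)*(0 + 6) = (2*25)*6 = 50*6 = 300)
W(x) = 300
38*(W(-6) + S) - U(-3) = 38*(300 + 99) - 1*(-3)² = 38*399 - 1*9 = 15162 - 9 = 15153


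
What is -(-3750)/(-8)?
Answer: -1875/4 ≈ -468.75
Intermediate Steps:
-(-3750)/(-8) = -(-3750)*(-1)/8 = -150*25/8 = -1875/4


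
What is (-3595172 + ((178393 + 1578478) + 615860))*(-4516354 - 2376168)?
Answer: 8425701486202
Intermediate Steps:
(-3595172 + ((178393 + 1578478) + 615860))*(-4516354 - 2376168) = (-3595172 + (1756871 + 615860))*(-6892522) = (-3595172 + 2372731)*(-6892522) = -1222441*(-6892522) = 8425701486202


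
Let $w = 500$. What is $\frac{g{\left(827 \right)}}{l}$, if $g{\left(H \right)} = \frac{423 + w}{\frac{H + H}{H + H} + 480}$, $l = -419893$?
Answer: $- \frac{71}{15536041} \approx -4.57 \cdot 10^{-6}$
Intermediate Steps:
$g{\left(H \right)} = \frac{71}{37}$ ($g{\left(H \right)} = \frac{423 + 500}{\frac{H + H}{H + H} + 480} = \frac{923}{\frac{2 H}{2 H} + 480} = \frac{923}{2 H \frac{1}{2 H} + 480} = \frac{923}{1 + 480} = \frac{923}{481} = 923 \cdot \frac{1}{481} = \frac{71}{37}$)
$\frac{g{\left(827 \right)}}{l} = \frac{71}{37 \left(-419893\right)} = \frac{71}{37} \left(- \frac{1}{419893}\right) = - \frac{71}{15536041}$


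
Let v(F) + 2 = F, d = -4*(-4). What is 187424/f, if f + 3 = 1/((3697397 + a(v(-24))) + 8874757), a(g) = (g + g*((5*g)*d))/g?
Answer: -147245858550/2356889 ≈ -62475.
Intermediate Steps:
d = 16
v(F) = -2 + F
a(g) = (g + 80*g²)/g (a(g) = (g + g*((5*g)*16))/g = (g + g*(80*g))/g = (g + 80*g²)/g)
f = -37710224/12570075 (f = -3 + 1/((3697397 + (1 + 80*(-2 - 24))) + 8874757) = -3 + 1/((3697397 + (1 + 80*(-26))) + 8874757) = -3 + 1/((3697397 + (1 - 2080)) + 8874757) = -3 + 1/((3697397 - 2079) + 8874757) = -3 + 1/(3695318 + 8874757) = -3 + 1/12570075 = -37710224/12570075 ≈ -3.0000)
187424/f = 187424/(-37710224/12570075) = 187424*(-12570075/37710224) = -147245858550/2356889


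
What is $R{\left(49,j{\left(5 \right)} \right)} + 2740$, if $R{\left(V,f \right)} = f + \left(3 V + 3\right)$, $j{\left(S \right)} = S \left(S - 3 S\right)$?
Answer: $2840$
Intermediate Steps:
$j{\left(S \right)} = - 2 S^{2}$ ($j{\left(S \right)} = S \left(- 2 S\right) = - 2 S^{2}$)
$R{\left(V,f \right)} = 3 + f + 3 V$ ($R{\left(V,f \right)} = f + \left(3 + 3 V\right) = 3 + f + 3 V$)
$R{\left(49,j{\left(5 \right)} \right)} + 2740 = \left(3 - 2 \cdot 5^{2} + 3 \cdot 49\right) + 2740 = \left(3 - 50 + 147\right) + 2740 = 100 + 2740 = 2840$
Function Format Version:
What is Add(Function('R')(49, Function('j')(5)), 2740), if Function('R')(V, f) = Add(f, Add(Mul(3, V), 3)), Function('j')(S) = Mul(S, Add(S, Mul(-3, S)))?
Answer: 2840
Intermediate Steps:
Function('j')(S) = Mul(-2, Pow(S, 2)) (Function('j')(S) = Mul(S, Mul(-2, S)) = Mul(-2, Pow(S, 2)))
Function('R')(V, f) = Add(3, f, Mul(3, V)) (Function('R')(V, f) = Add(f, Add(3, Mul(3, V))) = Add(3, f, Mul(3, V)))
Add(Function('R')(49, Function('j')(5)), 2740) = Add(Add(3, Mul(-2, Pow(5, 2)), Mul(3, 49)), 2740) = Add(Add(3, Mul(-2, 25), 147), 2740) = Add(Add(3, -50, 147), 2740) = Add(100, 2740) = 2840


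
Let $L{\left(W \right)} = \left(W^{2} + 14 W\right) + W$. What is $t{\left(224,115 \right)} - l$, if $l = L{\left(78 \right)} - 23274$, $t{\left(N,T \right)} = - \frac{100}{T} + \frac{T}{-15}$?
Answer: $\frac{1104791}{69} \approx 16011.0$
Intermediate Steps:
$L{\left(W \right)} = W^{2} + 15 W$
$t{\left(N,T \right)} = - \frac{100}{T} - \frac{T}{15}$ ($t{\left(N,T \right)} = - \frac{100}{T} + T \left(- \frac{1}{15}\right) = - \frac{100}{T} - \frac{T}{15}$)
$l = -16020$ ($l = 78 \left(15 + 78\right) - 23274 = 78 \cdot 93 - 23274 = 7254 - 23274 = -16020$)
$t{\left(224,115 \right)} - l = \left(- \frac{100}{115} - \frac{23}{3}\right) - -16020 = \left(\left(-100\right) \frac{1}{115} - \frac{23}{3}\right) + 16020 = \left(- \frac{20}{23} - \frac{23}{3}\right) + 16020 = - \frac{589}{69} + 16020 = \frac{1104791}{69}$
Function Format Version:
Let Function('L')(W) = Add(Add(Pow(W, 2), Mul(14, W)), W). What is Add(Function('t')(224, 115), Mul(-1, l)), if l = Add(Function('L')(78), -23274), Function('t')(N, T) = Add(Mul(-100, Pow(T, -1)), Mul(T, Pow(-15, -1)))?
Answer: Rational(1104791, 69) ≈ 16011.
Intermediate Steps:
Function('L')(W) = Add(Pow(W, 2), Mul(15, W))
Function('t')(N, T) = Add(Mul(-100, Pow(T, -1)), Mul(Rational(-1, 15), T)) (Function('t')(N, T) = Add(Mul(-100, Pow(T, -1)), Mul(T, Rational(-1, 15))) = Add(Mul(-100, Pow(T, -1)), Mul(Rational(-1, 15), T)))
l = -16020 (l = Add(Mul(78, Add(15, 78)), -23274) = Add(Mul(78, 93), -23274) = Add(7254, -23274) = -16020)
Add(Function('t')(224, 115), Mul(-1, l)) = Add(Add(Mul(-100, Pow(115, -1)), Mul(Rational(-1, 15), 115)), Mul(-1, -16020)) = Add(Add(Mul(-100, Rational(1, 115)), Rational(-23, 3)), 16020) = Add(Add(Rational(-20, 23), Rational(-23, 3)), 16020) = Add(Rational(-589, 69), 16020) = Rational(1104791, 69)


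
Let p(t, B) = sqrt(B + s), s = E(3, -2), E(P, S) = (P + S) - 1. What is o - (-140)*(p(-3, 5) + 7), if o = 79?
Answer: 1059 + 140*sqrt(5) ≈ 1372.0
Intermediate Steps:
E(P, S) = -1 + P + S
s = 0 (s = -1 + 3 - 2 = 0)
p(t, B) = sqrt(B) (p(t, B) = sqrt(B + 0) = sqrt(B))
o - (-140)*(p(-3, 5) + 7) = 79 - (-140)*(sqrt(5) + 7) = 79 - (-140)*(7 + sqrt(5)) = 79 - 70*(-14 - 2*sqrt(5)) = 79 + (980 + 140*sqrt(5)) = 1059 + 140*sqrt(5)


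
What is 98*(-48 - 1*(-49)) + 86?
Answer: 184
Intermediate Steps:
98*(-48 - 1*(-49)) + 86 = 98*(-48 + 49) + 86 = 98*1 + 86 = 98 + 86 = 184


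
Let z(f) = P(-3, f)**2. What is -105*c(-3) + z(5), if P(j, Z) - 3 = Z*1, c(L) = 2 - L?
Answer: -461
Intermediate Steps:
P(j, Z) = 3 + Z (P(j, Z) = 3 + Z*1 = 3 + Z)
z(f) = (3 + f)**2
-105*c(-3) + z(5) = -105*(2 - 1*(-3)) + (3 + 5)**2 = -105*(2 + 3) + 8**2 = -105*5 + 64 = -525 + 64 = -461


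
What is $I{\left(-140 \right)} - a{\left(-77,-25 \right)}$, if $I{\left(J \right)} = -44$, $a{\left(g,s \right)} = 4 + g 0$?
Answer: $-48$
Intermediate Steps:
$a{\left(g,s \right)} = 4$ ($a{\left(g,s \right)} = 4 + 0 = 4$)
$I{\left(-140 \right)} - a{\left(-77,-25 \right)} = -44 - 4 = -48$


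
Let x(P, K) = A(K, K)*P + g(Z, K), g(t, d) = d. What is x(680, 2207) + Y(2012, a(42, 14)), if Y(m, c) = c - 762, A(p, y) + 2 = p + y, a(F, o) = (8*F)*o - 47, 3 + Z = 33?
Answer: 3006262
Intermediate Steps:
Z = 30 (Z = -3 + 33 = 30)
a(F, o) = -47 + 8*F*o (a(F, o) = 8*F*o - 47 = -47 + 8*F*o)
A(p, y) = -2 + p + y (A(p, y) = -2 + (p + y) = -2 + p + y)
Y(m, c) = -762 + c
x(P, K) = K + P*(-2 + 2*K) (x(P, K) = (-2 + K + K)*P + K = (-2 + 2*K)*P + K = P*(-2 + 2*K) + K = K + P*(-2 + 2*K))
x(680, 2207) + Y(2012, a(42, 14)) = (2207 + 2*680*(-1 + 2207)) + (-762 + (-47 + 8*42*14)) = (2207 + 2*680*2206) + (-762 + (-47 + 4704)) = (2207 + 3000160) + (-762 + 4657) = 3002367 + 3895 = 3006262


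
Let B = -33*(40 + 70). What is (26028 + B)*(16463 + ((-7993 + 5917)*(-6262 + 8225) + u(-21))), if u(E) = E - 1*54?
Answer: -90909002400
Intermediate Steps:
u(E) = -54 + E (u(E) = E - 54 = -54 + E)
B = -3630 (B = -33*110 = -3630)
(26028 + B)*(16463 + ((-7993 + 5917)*(-6262 + 8225) + u(-21))) = (26028 - 3630)*(16463 + ((-7993 + 5917)*(-6262 + 8225) + (-54 - 21))) = 22398*(16463 + (-2076*1963 - 75)) = 22398*(16463 + (-4075188 - 75)) = 22398*(16463 - 4075263) = 22398*(-4058800) = -90909002400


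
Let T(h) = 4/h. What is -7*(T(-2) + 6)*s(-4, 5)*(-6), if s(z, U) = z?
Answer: -672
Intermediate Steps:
-7*(T(-2) + 6)*s(-4, 5)*(-6) = -7*(4/(-2) + 6)*(-4)*(-6) = -7*(4*(-½) + 6)*(-4)*(-6) = -7*(-2 + 6)*(-4)*(-6) = -28*(-4)*(-6) = -7*(-16)*(-6) = 112*(-6) = -672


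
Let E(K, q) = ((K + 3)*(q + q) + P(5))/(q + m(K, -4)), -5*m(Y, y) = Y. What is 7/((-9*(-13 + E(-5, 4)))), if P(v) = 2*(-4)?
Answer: 35/801 ≈ 0.043695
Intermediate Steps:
m(Y, y) = -Y/5
P(v) = -8
E(K, q) = (-8 + 2*q*(3 + K))/(q - K/5) (E(K, q) = ((K + 3)*(q + q) - 8)/(q - K/5) = ((3 + K)*(2*q) - 8)/(q - K/5) = (2*q*(3 + K) - 8)/(q - K/5) = (-8 + 2*q*(3 + K))/(q - K/5))
7/((-9*(-13 + E(-5, 4)))) = 7/((-9*(-13 + 10*(4 - 3*4 - 1*(-5)*4)/(-5 - 5*4)))) = 7/((-9*(-13 + 10*(4 - 12 + 20)/(-5 - 20)))) = 7/((-9*(-13 + 10*12/(-25)))) = 7/((-9*(-13 + 10*(-1/25)*12))) = 7/((-9*(-13 - 24/5))) = 7/((-9*(-89/5))) = 7/(801/5) = 7*(5/801) = 35/801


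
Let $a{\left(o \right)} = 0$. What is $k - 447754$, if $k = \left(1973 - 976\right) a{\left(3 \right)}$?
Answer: $-447754$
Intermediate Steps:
$k = 0$ ($k = \left(1973 - 976\right) 0 = 997 \cdot 0 = 0$)
$k - 447754 = 0 - 447754 = -447754$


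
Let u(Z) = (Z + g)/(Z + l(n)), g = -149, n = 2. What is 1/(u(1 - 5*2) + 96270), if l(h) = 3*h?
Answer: 3/288968 ≈ 1.0382e-5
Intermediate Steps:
u(Z) = (-149 + Z)/(6 + Z) (u(Z) = (Z - 149)/(Z + 3*2) = (-149 + Z)/(Z + 6) = (-149 + Z)/(6 + Z))
1/(u(1 - 5*2) + 96270) = 1/((-149 + (1 - 5*2))/(6 + (1 - 5*2)) + 96270) = 1/((-149 + (1 - 10))/(6 + (1 - 10)) + 96270) = 1/((-149 - 9)/(6 - 9) + 96270) = 1/(-158/(-3) + 96270) = 1/(-⅓*(-158) + 96270) = 1/(158/3 + 96270) = 1/(288968/3) = 3/288968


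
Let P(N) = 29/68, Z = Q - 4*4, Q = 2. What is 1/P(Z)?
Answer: 68/29 ≈ 2.3448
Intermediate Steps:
Z = -14 (Z = 2 - 4*4 = 2 - 16 = -14)
P(N) = 29/68 (P(N) = 29*(1/68) = 29/68)
1/P(Z) = 1/(29/68) = 68/29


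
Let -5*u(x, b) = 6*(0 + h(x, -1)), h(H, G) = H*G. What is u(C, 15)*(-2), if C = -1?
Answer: 12/5 ≈ 2.4000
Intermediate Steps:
h(H, G) = G*H
u(x, b) = 6*x/5 (u(x, b) = -6*(0 - x)/5 = -6*(-x)/5 = -(-6)*x/5 = 6*x/5)
u(C, 15)*(-2) = ((6/5)*(-1))*(-2) = -6/5*(-2) = 12/5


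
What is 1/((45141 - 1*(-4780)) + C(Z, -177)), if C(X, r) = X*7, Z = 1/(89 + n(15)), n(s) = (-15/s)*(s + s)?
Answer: 59/2945346 ≈ 2.0032e-5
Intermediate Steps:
n(s) = -30 (n(s) = (-15/s)*(2*s) = -30)
Z = 1/59 (Z = 1/(89 - 30) = 1/59 ≈ 0.016949)
C(X, r) = 7*X
1/((45141 - 1*(-4780)) + C(Z, -177)) = 1/((45141 - 1*(-4780)) + 7*(1/59)) = 1/((45141 + 4780) + 7/59) = 1/(49921 + 7/59) = 1/(2945346/59) = 59/2945346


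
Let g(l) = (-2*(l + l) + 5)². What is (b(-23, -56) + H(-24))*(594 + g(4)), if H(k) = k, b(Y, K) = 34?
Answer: 7150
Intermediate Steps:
g(l) = (5 - 4*l)² (g(l) = (-4*l + 5)² = (5 - 4*l)²)
(b(-23, -56) + H(-24))*(594 + g(4)) = (34 - 24)*(594 + (-5 + 4*4)²) = 10*(594 + (-5 + 16)²) = 10*(594 + 11²) = 10*(594 + 121) = 10*715 = 7150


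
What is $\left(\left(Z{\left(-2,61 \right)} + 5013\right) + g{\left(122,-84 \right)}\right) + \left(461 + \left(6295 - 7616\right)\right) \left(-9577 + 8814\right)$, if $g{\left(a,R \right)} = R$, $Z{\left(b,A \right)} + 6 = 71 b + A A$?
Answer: $664682$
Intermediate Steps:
$Z{\left(b,A \right)} = -6 + A^{2} + 71 b$ ($Z{\left(b,A \right)} = -6 + \left(71 b + A A\right) = -6 + \left(71 b + A^{2}\right) = -6 + \left(A^{2} + 71 b\right) = -6 + A^{2} + 71 b$)
$\left(\left(Z{\left(-2,61 \right)} + 5013\right) + g{\left(122,-84 \right)}\right) + \left(461 + \left(6295 - 7616\right)\right) \left(-9577 + 8814\right) = \left(\left(\left(-6 + 61^{2} + 71 \left(-2\right)\right) + 5013\right) - 84\right) + \left(461 + \left(6295 - 7616\right)\right) \left(-9577 + 8814\right) = \left(\left(\left(-6 + 3721 - 142\right) + 5013\right) - 84\right) + \left(461 + \left(6295 - 7616\right)\right) \left(-763\right) = \left(\left(3573 + 5013\right) - 84\right) + \left(461 - 1321\right) \left(-763\right) = \left(8586 - 84\right) - -656180 = 8502 + 656180 = 664682$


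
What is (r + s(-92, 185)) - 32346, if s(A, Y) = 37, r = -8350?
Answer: -40659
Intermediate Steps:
(r + s(-92, 185)) - 32346 = (-8350 + 37) - 32346 = -8313 - 32346 = -40659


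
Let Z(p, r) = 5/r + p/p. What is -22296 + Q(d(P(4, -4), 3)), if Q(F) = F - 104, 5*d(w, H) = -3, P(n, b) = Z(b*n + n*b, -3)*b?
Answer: -112003/5 ≈ -22401.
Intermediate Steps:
Z(p, r) = 1 + 5/r (Z(p, r) = 5/r + 1 = 1 + 5/r)
P(n, b) = -2*b/3 (P(n, b) = ((5 - 3)/(-3))*b = (-1/3*2)*b = -2*b/3)
d(w, H) = -3/5 (d(w, H) = (1/5)*(-3) = -3/5)
Q(F) = -104 + F
-22296 + Q(d(P(4, -4), 3)) = -22296 + (-104 - 3/5) = -22296 - 523/5 = -112003/5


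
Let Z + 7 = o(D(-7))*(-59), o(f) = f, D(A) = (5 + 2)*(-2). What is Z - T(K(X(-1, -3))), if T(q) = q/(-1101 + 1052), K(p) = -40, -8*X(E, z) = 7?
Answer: 40091/49 ≈ 818.18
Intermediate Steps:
D(A) = -14 (D(A) = 7*(-2) = -14)
X(E, z) = -7/8 (X(E, z) = -⅛*7 = -7/8)
Z = 819 (Z = -7 - 14*(-59) = -7 + 826 = 819)
T(q) = -q/49 (T(q) = q/(-49) = q*(-1/49) = -q/49)
Z - T(K(X(-1, -3))) = 819 - (-1)*(-40)/49 = 819 - 1*40/49 = 819 - 40/49 = 40091/49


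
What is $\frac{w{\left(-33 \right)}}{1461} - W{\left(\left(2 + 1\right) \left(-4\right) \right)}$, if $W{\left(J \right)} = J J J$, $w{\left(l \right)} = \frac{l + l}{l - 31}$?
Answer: $\frac{26929163}{15584} \approx 1728.0$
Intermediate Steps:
$w{\left(l \right)} = \frac{2 l}{-31 + l}$
$W{\left(J \right)} = J^{3}$ ($W{\left(J \right)} = J^{2} J = J^{3}$)
$\frac{w{\left(-33 \right)}}{1461} - W{\left(\left(2 + 1\right) \left(-4\right) \right)} = \frac{2 \left(-33\right) \frac{1}{-31 - 33}}{1461} - \left(\left(2 + 1\right) \left(-4\right)\right)^{3} = 2 \left(-33\right) \frac{1}{-64} \cdot \frac{1}{1461} - \left(3 \left(-4\right)\right)^{3} = 2 \left(-33\right) \left(- \frac{1}{64}\right) \frac{1}{1461} - \left(-12\right)^{3} = \frac{33}{32} \cdot \frac{1}{1461} - -1728 = \frac{11}{15584} + 1728 = \frac{26929163}{15584}$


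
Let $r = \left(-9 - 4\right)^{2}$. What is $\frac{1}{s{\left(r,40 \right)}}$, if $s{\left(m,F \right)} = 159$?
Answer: $\frac{1}{159} \approx 0.0062893$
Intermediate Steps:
$r = 169$ ($r = \left(-13\right)^{2} = 169$)
$\frac{1}{s{\left(r,40 \right)}} = \frac{1}{159}$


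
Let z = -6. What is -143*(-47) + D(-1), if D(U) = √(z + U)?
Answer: 6721 + I*√7 ≈ 6721.0 + 2.6458*I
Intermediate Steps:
D(U) = √(-6 + U)
-143*(-47) + D(-1) = -143*(-47) + √(-6 - 1) = 6721 + √(-7) = 6721 + I*√7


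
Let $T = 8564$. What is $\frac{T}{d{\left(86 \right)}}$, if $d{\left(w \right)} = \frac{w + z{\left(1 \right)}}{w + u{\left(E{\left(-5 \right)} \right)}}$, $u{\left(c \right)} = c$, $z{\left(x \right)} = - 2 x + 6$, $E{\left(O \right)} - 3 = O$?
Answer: $\frac{119896}{15} \approx 7993.1$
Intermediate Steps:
$E{\left(O \right)} = 3 + O$
$z{\left(x \right)} = 6 - 2 x$
$d{\left(w \right)} = \frac{4 + w}{-2 + w}$ ($d{\left(w \right)} = \frac{w + \left(6 - 2\right)}{w + \left(3 - 5\right)} = \frac{w + \left(6 - 2\right)}{w - 2} = \frac{w + 4}{-2 + w} = \frac{4 + w}{-2 + w}$)
$\frac{T}{d{\left(86 \right)}} = \frac{8564}{\frac{1}{-2 + 86} \left(4 + 86\right)} = \frac{8564}{\frac{1}{84} \cdot 90} = \frac{8564}{\frac{15}{14}} = 8564 \cdot \frac{14}{15} = \frac{119896}{15}$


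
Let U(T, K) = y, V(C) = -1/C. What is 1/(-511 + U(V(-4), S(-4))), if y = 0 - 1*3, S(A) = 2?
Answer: -1/514 ≈ -0.0019455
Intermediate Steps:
y = -3 (y = 0 - 3 = -3)
U(T, K) = -3
1/(-511 + U(V(-4), S(-4))) = 1/(-511 - 3) = 1/(-514) = -1/514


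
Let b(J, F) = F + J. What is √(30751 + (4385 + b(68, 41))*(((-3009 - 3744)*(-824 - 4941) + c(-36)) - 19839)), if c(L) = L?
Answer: √174866828731 ≈ 4.1817e+5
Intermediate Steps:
√(30751 + (4385 + b(68, 41))*(((-3009 - 3744)*(-824 - 4941) + c(-36)) - 19839)) = √(30751 + (4385 + (41 + 68))*(((-3009 - 3744)*(-824 - 4941) - 36) - 19839)) = √(30751 + (4385 + 109)*((-6753*(-5765) - 36) - 19839)) = √(30751 + 4494*((38931045 - 36) - 19839)) = √(30751 + 4494*(38931009 - 19839)) = √(30751 + 4494*38911170) = √(30751 + 174866797980) = √174866828731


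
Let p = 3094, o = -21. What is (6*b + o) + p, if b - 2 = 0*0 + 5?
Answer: 3115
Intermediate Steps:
b = 7 (b = 2 + (0*0 + 5) = 2 + (0 + 5) = 2 + 5 = 7)
(6*b + o) + p = (6*7 - 21) + 3094 = (42 - 21) + 3094 = 21 + 3094 = 3115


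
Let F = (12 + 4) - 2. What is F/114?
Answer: 7/57 ≈ 0.12281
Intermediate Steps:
F = 14 (F = 16 - 2 = 14)
F/114 = 14/114 = 14*(1/114) = 7/57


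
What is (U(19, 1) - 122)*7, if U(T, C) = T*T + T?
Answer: 1806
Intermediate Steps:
U(T, C) = T + T² (U(T, C) = T² + T = T + T²)
(U(19, 1) - 122)*7 = (19*(1 + 19) - 122)*7 = (19*20 - 122)*7 = (380 - 122)*7 = 258*7 = 1806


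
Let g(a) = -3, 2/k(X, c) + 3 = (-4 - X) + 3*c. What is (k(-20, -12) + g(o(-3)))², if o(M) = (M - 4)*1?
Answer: 5041/529 ≈ 9.5293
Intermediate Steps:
k(X, c) = 2/(-7 - X + 3*c) (k(X, c) = 2/(-3 + ((-4 - X) + 3*c)) = 2/(-3 + (-4 - X + 3*c)) = 2/(-7 - X + 3*c))
o(M) = -4 + M (o(M) = (-4 + M)*1 = -4 + M)
(k(-20, -12) + g(o(-3)))² = (2/(-7 - 1*(-20) + 3*(-12)) - 3)² = (2/(-7 + 20 - 36) - 3)² = (2/(-23) - 3)² = (2*(-1/23) - 3)² = (-2/23 - 3)² = (-71/23)² = 5041/529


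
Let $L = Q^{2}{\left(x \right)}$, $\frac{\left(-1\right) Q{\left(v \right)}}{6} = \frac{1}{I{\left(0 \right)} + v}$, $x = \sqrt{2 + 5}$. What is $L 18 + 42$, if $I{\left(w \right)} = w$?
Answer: $\frac{942}{7} \approx 134.57$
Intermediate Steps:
$x = \sqrt{7} \approx 2.6458$
$Q{\left(v \right)} = - \frac{6}{v}$ ($Q{\left(v \right)} = - \frac{6}{0 + v} = - \frac{6}{v}$)
$L = \frac{36}{7}$ ($L = \left(- \frac{6}{\sqrt{7}}\right)^{2} = \left(- 6 \frac{\sqrt{7}}{7}\right)^{2} = \left(- \frac{6 \sqrt{7}}{7}\right)^{2} = \frac{36}{7} \approx 5.1429$)
$L 18 + 42 = \frac{36}{7} \cdot 18 + 42 = \frac{648}{7} + 42 = \frac{942}{7}$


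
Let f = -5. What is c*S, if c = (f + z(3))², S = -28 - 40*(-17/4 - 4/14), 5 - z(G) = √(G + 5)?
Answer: 8592/7 ≈ 1227.4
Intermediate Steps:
z(G) = 5 - √(5 + G) (z(G) = 5 - √(G + 5) = 5 - √(5 + G))
S = 1074/7 (S = -28 - 40*(-17*¼ - 4*1/14) = -28 - 40*(-17/4 - 2/7) = -28 - 40*(-127/28) = -28 + 1270/7 = 1074/7 ≈ 153.43)
c = 8 (c = (-5 + (5 - √(5 + 3)))² = (-5 + (5 - √8))² = (-5 + (5 - 2*√2))² = (-2*√2)² = 8)
c*S = 8*(1074/7) = 8592/7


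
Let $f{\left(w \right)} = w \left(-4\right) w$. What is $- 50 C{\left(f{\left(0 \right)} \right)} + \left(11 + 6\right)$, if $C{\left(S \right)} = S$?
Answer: $17$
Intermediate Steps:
$f{\left(w \right)} = - 4 w^{2}$ ($f{\left(w \right)} = - 4 w w = - 4 w^{2}$)
$- 50 C{\left(f{\left(0 \right)} \right)} + \left(11 + 6\right) = - 50 \left(- 4 \cdot 0^{2}\right) + \left(11 + 6\right) = - 50 \left(\left(-4\right) 0\right) + 17 = \left(-50\right) 0 + 17 = 0 + 17 = 17$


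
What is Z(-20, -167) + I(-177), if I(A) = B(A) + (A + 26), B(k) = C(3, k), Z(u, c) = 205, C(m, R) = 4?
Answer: 58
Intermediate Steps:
B(k) = 4
I(A) = 30 + A (I(A) = 4 + (A + 26) = 4 + (26 + A) = 30 + A)
Z(-20, -167) + I(-177) = 205 + (30 - 177) = 205 - 147 = 58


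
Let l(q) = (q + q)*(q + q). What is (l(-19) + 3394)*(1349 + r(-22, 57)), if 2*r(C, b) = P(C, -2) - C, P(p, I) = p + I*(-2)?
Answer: 6536138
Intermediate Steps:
P(p, I) = p - 2*I
r(C, b) = 2 (r(C, b) = ((C - 2*(-2)) - C)/2 = ((C + 4) - C)/2 = ((4 + C) - C)/2 = (½)*4 = 2)
l(q) = 4*q² (l(q) = (2*q)*(2*q) = 4*q²)
(l(-19) + 3394)*(1349 + r(-22, 57)) = (4*(-19)² + 3394)*(1349 + 2) = (4*361 + 3394)*1351 = (1444 + 3394)*1351 = 4838*1351 = 6536138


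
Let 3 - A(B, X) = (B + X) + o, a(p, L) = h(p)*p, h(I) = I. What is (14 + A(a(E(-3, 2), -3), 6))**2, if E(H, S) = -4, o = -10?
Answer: 25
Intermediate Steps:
a(p, L) = p**2 (a(p, L) = p*p = p**2)
A(B, X) = 13 - B - X (A(B, X) = 3 - ((B + X) - 10) = 3 - (-10 + B + X) = 3 + (10 - B - X) = 13 - B - X)
(14 + A(a(E(-3, 2), -3), 6))**2 = (14 + (13 - 1*(-4)**2 - 1*6))**2 = (14 + (13 - 1*16 - 6))**2 = (14 + (13 - 16 - 6))**2 = (14 - 9)**2 = 5**2 = 25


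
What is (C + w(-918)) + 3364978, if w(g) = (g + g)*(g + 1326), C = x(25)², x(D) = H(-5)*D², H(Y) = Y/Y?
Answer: 3006515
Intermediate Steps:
H(Y) = 1
x(D) = D² (x(D) = 1*D² = D²)
C = 390625 (C = (25²)² = 625² = 390625)
w(g) = 2*g*(1326 + g) (w(g) = (2*g)*(1326 + g) = 2*g*(1326 + g))
(C + w(-918)) + 3364978 = (390625 + 2*(-918)*(1326 - 918)) + 3364978 = (390625 + 2*(-918)*408) + 3364978 = (390625 - 749088) + 3364978 = -358463 + 3364978 = 3006515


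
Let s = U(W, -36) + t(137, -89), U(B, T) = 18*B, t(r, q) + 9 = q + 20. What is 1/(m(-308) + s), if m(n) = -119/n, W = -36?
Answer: -44/31927 ≈ -0.0013781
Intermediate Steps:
t(r, q) = 11 + q (t(r, q) = -9 + (q + 20) = -9 + (20 + q) = 11 + q)
s = -726 (s = 18*(-36) + (11 - 89) = -648 - 78 = -726)
1/(m(-308) + s) = 1/(-119/(-308) - 726) = 1/(-119*(-1/308) - 726) = 1/(17/44 - 726) = 1/(-31927/44) = -44/31927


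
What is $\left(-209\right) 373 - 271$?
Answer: $-78228$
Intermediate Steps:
$\left(-209\right) 373 - 271 = -77957 - 271 = -78228$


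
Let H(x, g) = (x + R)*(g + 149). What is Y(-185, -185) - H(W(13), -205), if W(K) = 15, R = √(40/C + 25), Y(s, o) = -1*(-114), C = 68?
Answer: 954 + 56*√7395/17 ≈ 1237.3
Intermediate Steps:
Y(s, o) = 114
R = √7395/17 (R = √(40/68 + 25) = √(40*(1/68) + 25) = √(10/17 + 25) = √(435/17) = √7395/17 ≈ 5.0585)
H(x, g) = (149 + g)*(x + √7395/17) (H(x, g) = (x + √7395/17)*(g + 149) = (x + √7395/17)*(149 + g) = (149 + g)*(x + √7395/17))
Y(-185, -185) - H(W(13), -205) = 114 - (149*15 + 149*√7395/17 - 205*15 + (1/17)*(-205)*√7395) = 114 - (2235 + 149*√7395/17 - 3075 - 205*√7395/17) = 114 - (-840 - 56*√7395/17) = 114 + (840 + 56*√7395/17) = 954 + 56*√7395/17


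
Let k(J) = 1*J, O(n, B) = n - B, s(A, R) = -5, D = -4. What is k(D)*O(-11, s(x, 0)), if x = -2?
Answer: 24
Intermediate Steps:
k(J) = J
k(D)*O(-11, s(x, 0)) = -4*(-11 - 1*(-5)) = -4*(-11 + 5) = -4*(-6) = 24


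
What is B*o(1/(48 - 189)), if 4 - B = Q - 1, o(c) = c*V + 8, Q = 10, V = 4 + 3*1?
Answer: -5605/141 ≈ -39.752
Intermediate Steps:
V = 7 (V = 4 + 3 = 7)
o(c) = 8 + 7*c (o(c) = c*7 + 8 = 7*c + 8 = 8 + 7*c)
B = -5 (B = 4 - (10 - 1) = 4 - 1*9 = 4 - 9 = -5)
B*o(1/(48 - 189)) = -5*(8 + 7/(48 - 189)) = -5*(8 + 7/(-141)) = -5*(8 + 7*(-1/141)) = -5*(8 - 7/141) = -5*1121/141 = -5605/141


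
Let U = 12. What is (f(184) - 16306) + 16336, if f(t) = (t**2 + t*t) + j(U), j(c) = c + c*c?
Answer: 67898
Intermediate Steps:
j(c) = c + c**2
f(t) = 156 + 2*t**2 (f(t) = (t**2 + t*t) + 12*(1 + 12) = (t**2 + t**2) + 12*13 = 2*t**2 + 156 = 156 + 2*t**2)
(f(184) - 16306) + 16336 = ((156 + 2*184**2) - 16306) + 16336 = ((156 + 2*33856) - 16306) + 16336 = ((156 + 67712) - 16306) + 16336 = (67868 - 16306) + 16336 = 51562 + 16336 = 67898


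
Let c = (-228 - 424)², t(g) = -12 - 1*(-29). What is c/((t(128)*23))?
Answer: 425104/391 ≈ 1087.2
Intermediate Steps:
t(g) = 17 (t(g) = -12 + 29 = 17)
c = 425104 (c = (-652)² = 425104)
c/((t(128)*23)) = 425104/((17*23)) = 425104/391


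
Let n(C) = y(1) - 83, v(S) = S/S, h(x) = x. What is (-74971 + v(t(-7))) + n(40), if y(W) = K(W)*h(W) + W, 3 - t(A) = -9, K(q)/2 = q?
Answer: -75050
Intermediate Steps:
K(q) = 2*q
t(A) = 12 (t(A) = 3 - 1*(-9) = 3 + 9 = 12)
y(W) = W + 2*W**2 (y(W) = (2*W)*W + W = 2*W**2 + W = W + 2*W**2)
v(S) = 1
n(C) = -80 (n(C) = 1*(1 + 2*1) - 83 = 1*(1 + 2) - 83 = 1*3 - 83 = 3 - 83 = -80)
(-74971 + v(t(-7))) + n(40) = (-74971 + 1) - 80 = -74970 - 80 = -75050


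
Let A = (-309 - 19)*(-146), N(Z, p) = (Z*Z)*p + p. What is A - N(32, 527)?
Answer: -492287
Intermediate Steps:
N(Z, p) = p + p*Z² (N(Z, p) = Z²*p + p = p*Z² + p = p + p*Z²)
A = 47888 (A = -328*(-146) = 47888)
A - N(32, 527) = 47888 - 527*(1 + 32²) = 47888 - 527*(1 + 1024) = 47888 - 527*1025 = 47888 - 1*540175 = 47888 - 540175 = -492287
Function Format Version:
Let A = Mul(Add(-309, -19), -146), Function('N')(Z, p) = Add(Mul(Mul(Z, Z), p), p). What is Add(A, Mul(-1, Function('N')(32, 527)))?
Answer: -492287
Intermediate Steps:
Function('N')(Z, p) = Add(p, Mul(p, Pow(Z, 2))) (Function('N')(Z, p) = Add(Mul(Pow(Z, 2), p), p) = Add(Mul(p, Pow(Z, 2)), p) = Add(p, Mul(p, Pow(Z, 2))))
A = 47888 (A = Mul(-328, -146) = 47888)
Add(A, Mul(-1, Function('N')(32, 527))) = Add(47888, Mul(-1, Mul(527, Add(1, Pow(32, 2))))) = Add(47888, Mul(-1, Mul(527, Add(1, 1024)))) = Add(47888, Mul(-1, Mul(527, 1025))) = Add(47888, Mul(-1, 540175)) = Add(47888, -540175) = -492287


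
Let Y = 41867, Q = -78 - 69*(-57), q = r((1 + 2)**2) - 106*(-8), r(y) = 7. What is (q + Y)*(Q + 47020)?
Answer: 2173481750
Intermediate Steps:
q = 855 (q = 7 - 106*(-8) = 7 + 848 = 855)
Q = 3855 (Q = -78 + 3933 = 3855)
(q + Y)*(Q + 47020) = (855 + 41867)*(3855 + 47020) = 42722*50875 = 2173481750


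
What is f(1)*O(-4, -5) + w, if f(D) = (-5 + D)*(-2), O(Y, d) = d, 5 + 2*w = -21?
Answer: -53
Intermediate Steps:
w = -13 (w = -5/2 + (½)*(-21) = -5/2 - 21/2 = -13)
f(D) = 10 - 2*D
f(1)*O(-4, -5) + w = (10 - 2*1)*(-5) - 13 = (10 - 2)*(-5) - 13 = 8*(-5) - 13 = -40 - 13 = -53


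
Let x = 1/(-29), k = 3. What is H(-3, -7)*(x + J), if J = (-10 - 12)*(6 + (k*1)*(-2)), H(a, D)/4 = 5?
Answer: -20/29 ≈ -0.68966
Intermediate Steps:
H(a, D) = 20 (H(a, D) = 4*5 = 20)
x = -1/29 ≈ -0.034483
J = 0 (J = (-10 - 12)*(6 + (3*1)*(-2)) = -22*(6 + 3*(-2)) = -22*(6 - 6) = -22*0 = 0)
H(-3, -7)*(x + J) = 20*(-1/29 + 0) = 20*(-1/29) = -20/29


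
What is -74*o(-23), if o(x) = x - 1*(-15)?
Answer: 592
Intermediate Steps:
o(x) = 15 + x (o(x) = x + 15 = 15 + x)
-74*o(-23) = -74*(15 - 23) = -74*(-8) = 592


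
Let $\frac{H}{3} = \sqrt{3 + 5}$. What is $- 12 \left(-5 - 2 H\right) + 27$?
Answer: $87 + 144 \sqrt{2} \approx 290.65$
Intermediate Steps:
$H = 6 \sqrt{2}$ ($H = 3 \sqrt{3 + 5} = 3 \sqrt{8} = 3 \cdot 2 \sqrt{2} = 6 \sqrt{2} \approx 8.4853$)
$- 12 \left(-5 - 2 H\right) + 27 = - 12 \left(-5 - 2 \cdot 6 \sqrt{2}\right) + 27 = - 12 \left(-5 - 12 \sqrt{2}\right) + 27 = \left(60 + 144 \sqrt{2}\right) + 27 = 87 + 144 \sqrt{2}$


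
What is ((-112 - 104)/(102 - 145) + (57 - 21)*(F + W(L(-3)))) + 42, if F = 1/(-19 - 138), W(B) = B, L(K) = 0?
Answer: 315906/6751 ≈ 46.794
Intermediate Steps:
F = -1/157 (F = 1/(-157) = -1/157 ≈ -0.0063694)
((-112 - 104)/(102 - 145) + (57 - 21)*(F + W(L(-3)))) + 42 = ((-112 - 104)/(102 - 145) + (57 - 21)*(-1/157 + 0)) + 42 = (-216/(-43) + 36*(-1/157)) + 42 = (-216*(-1/43) - 36/157) + 42 = (216/43 - 36/157) + 42 = 32364/6751 + 42 = 315906/6751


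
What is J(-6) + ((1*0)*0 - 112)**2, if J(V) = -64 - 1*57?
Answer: 12423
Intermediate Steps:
J(V) = -121 (J(V) = -64 - 57 = -121)
J(-6) + ((1*0)*0 - 112)**2 = -121 + ((1*0)*0 - 112)**2 = -121 + (0*0 - 112)**2 = -121 + (0 - 112)**2 = -121 + (-112)**2 = -121 + 12544 = 12423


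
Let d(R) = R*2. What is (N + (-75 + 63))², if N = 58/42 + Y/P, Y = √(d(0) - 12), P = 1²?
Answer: 44437/441 - 892*I*√3/21 ≈ 100.76 - 73.571*I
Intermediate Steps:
P = 1
d(R) = 2*R
Y = 2*I*√3 (Y = √(2*0 - 12) = √(0 - 12) = √(-12) = 2*I*√3 ≈ 3.4641*I)
N = 29/21 + 2*I*√3 (N = 58/42 + (2*I*√3)/1 = 58*(1/42) + (2*I*√3)*1 = 29/21 + 2*I*√3 ≈ 1.381 + 3.4641*I)
(N + (-75 + 63))² = ((29/21 + 2*I*√3) + (-75 + 63))² = ((29/21 + 2*I*√3) - 12)² = (-223/21 + 2*I*√3)²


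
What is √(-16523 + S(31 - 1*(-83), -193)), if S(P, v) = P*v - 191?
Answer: 2*I*√9679 ≈ 196.76*I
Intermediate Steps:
S(P, v) = -191 + P*v
√(-16523 + S(31 - 1*(-83), -193)) = √(-16523 + (-191 + (31 - 1*(-83))*(-193))) = √(-16523 + (-191 + (31 + 83)*(-193))) = √(-16523 + (-191 + 114*(-193))) = √(-16523 + (-191 - 22002)) = √(-16523 - 22193) = √(-38716) = 2*I*√9679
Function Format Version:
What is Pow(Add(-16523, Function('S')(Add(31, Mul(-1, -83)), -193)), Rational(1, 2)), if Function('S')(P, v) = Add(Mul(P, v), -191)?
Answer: Mul(2, I, Pow(9679, Rational(1, 2))) ≈ Mul(196.76, I)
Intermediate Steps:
Function('S')(P, v) = Add(-191, Mul(P, v))
Pow(Add(-16523, Function('S')(Add(31, Mul(-1, -83)), -193)), Rational(1, 2)) = Pow(Add(-16523, Add(-191, Mul(Add(31, Mul(-1, -83)), -193))), Rational(1, 2)) = Pow(Add(-16523, Add(-191, Mul(Add(31, 83), -193))), Rational(1, 2)) = Pow(Add(-16523, Add(-191, Mul(114, -193))), Rational(1, 2)) = Pow(Add(-16523, Add(-191, -22002)), Rational(1, 2)) = Pow(Add(-16523, -22193), Rational(1, 2)) = Pow(-38716, Rational(1, 2)) = Mul(2, I, Pow(9679, Rational(1, 2)))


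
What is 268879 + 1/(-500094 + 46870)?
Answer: 121862415895/453224 ≈ 2.6888e+5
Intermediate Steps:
268879 + 1/(-500094 + 46870) = 268879 + 1/(-453224) = 268879 - 1/453224 = 121862415895/453224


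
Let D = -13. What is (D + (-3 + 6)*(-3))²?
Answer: 484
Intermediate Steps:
(D + (-3 + 6)*(-3))² = (-13 + (-3 + 6)*(-3))² = (-13 + 3*(-3))² = (-13 - 9)² = (-22)² = 484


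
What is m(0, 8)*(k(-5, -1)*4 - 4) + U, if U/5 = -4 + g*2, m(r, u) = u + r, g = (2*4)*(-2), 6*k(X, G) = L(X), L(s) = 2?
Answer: -604/3 ≈ -201.33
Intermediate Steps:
k(X, G) = ⅓ (k(X, G) = (⅙)*2 = ⅓)
g = -16 (g = 8*(-2) = -16)
m(r, u) = r + u
U = -180 (U = 5*(-4 - 16*2) = 5*(-4 - 32) = 5*(-36) = -180)
m(0, 8)*(k(-5, -1)*4 - 4) + U = (0 + 8)*((⅓)*4 - 4) - 180 = 8*(4/3 - 4) - 180 = 8*(-8/3) - 180 = -64/3 - 180 = -604/3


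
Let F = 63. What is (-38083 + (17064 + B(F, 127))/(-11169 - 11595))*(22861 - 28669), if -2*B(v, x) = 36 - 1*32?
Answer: 419598221416/1897 ≈ 2.2119e+8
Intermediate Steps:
B(v, x) = -2 (B(v, x) = -(36 - 1*32)/2 = -(36 - 32)/2 = -½*4 = -2)
(-38083 + (17064 + B(F, 127))/(-11169 - 11595))*(22861 - 28669) = (-38083 + (17064 - 2)/(-11169 - 11595))*(22861 - 28669) = (-38083 + 17062/(-22764))*(-5808) = (-38083 + 17062*(-1/22764))*(-5808) = (-38083 - 8531/11382)*(-5808) = -433469237/11382*(-5808) = 419598221416/1897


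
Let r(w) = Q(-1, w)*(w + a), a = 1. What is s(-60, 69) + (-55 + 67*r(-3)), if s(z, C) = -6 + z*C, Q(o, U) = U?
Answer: -3799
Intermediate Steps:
s(z, C) = -6 + C*z
r(w) = w*(1 + w) (r(w) = w*(w + 1) = w*(1 + w))
s(-60, 69) + (-55 + 67*r(-3)) = (-6 + 69*(-60)) + (-55 + 67*(-3*(1 - 3))) = (-6 - 4140) + (-55 + 67*(-3*(-2))) = -4146 + (-55 + 67*6) = -4146 + (-55 + 402) = -4146 + 347 = -3799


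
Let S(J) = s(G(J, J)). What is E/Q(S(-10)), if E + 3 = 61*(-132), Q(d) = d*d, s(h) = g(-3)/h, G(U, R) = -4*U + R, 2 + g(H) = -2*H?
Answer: -1812375/4 ≈ -4.5309e+5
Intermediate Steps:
g(H) = -2 - 2*H
G(U, R) = R - 4*U
s(h) = 4/h (s(h) = (-2 - 2*(-3))/h = (-2 + 6)/h = 4/h)
S(J) = -4/(3*J) (S(J) = 4/(J - 4*J) = 4/((-3*J)) = 4*(-1/(3*J)) = -4/(3*J))
Q(d) = d**2
E = -8055 (E = -3 + 61*(-132) = -3 - 8052 = -8055)
E/Q(S(-10)) = -8055/((-4/3/(-10))**2) = -8055/((-4/3*(-1/10))**2) = -8055/((2/15)**2) = -8055/4/225 = -8055*225/4 = -1812375/4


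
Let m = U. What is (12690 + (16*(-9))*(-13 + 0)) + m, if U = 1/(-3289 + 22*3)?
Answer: 46933325/3223 ≈ 14562.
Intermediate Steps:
U = -1/3223 (U = 1/(-3289 + 66) = 1/(-3223) = -1/3223 ≈ -0.00031027)
m = -1/3223 ≈ -0.00031027
(12690 + (16*(-9))*(-13 + 0)) + m = (12690 + (16*(-9))*(-13 + 0)) - 1/3223 = (12690 - 144*(-13)) - 1/3223 = (12690 + 1872) - 1/3223 = 14562 - 1/3223 = 46933325/3223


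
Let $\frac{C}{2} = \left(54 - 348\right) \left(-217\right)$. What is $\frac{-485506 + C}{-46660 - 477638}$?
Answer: $\frac{178955}{262149} \approx 0.68265$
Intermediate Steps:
$C = 127596$ ($C = 2 \left(54 - 348\right) \left(-217\right) = 2 \left(\left(-294\right) \left(-217\right)\right) = 2 \cdot 63798 = 127596$)
$\frac{-485506 + C}{-46660 - 477638} = \frac{-485506 + 127596}{-46660 - 477638} = - \frac{357910}{-524298} = \left(-357910\right) \left(- \frac{1}{524298}\right) = \frac{178955}{262149}$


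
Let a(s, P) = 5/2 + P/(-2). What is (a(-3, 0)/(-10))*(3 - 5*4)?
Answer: 17/4 ≈ 4.2500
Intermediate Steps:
a(s, P) = 5/2 - P/2 (a(s, P) = 5*(½) + P*(-½) = 5/2 - P/2)
(a(-3, 0)/(-10))*(3 - 5*4) = ((5/2 - ½*0)/(-10))*(3 - 5*4) = (-(5/2 + 0)/10)*(3 - 20) = -⅒*5/2*(-17) = -¼*(-17) = 17/4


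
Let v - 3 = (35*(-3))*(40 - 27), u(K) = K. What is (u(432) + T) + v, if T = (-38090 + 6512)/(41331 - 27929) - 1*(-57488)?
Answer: 378979369/6701 ≈ 56556.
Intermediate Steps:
T = 385211299/6701 (T = -31578/13402 + 57488 = -31578*1/13402 + 57488 = -15789/6701 + 57488 = 385211299/6701 ≈ 57486.)
v = -1362 (v = 3 + (35*(-3))*(40 - 27) = 3 - 105*13 = 3 - 1365 = -1362)
(u(432) + T) + v = (432 + 385211299/6701) - 1362 = 388106131/6701 - 1362 = 378979369/6701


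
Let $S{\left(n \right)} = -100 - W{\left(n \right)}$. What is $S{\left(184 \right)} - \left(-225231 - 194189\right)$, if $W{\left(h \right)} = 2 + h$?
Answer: $419134$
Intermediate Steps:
$S{\left(n \right)} = -102 - n$ ($S{\left(n \right)} = -100 - \left(2 + n\right) = -102 - n$)
$S{\left(184 \right)} - \left(-225231 - 194189\right) = \left(-102 - 184\right) - \left(-225231 - 194189\right) = -286 - -419420 = -286 + 419420 = 419134$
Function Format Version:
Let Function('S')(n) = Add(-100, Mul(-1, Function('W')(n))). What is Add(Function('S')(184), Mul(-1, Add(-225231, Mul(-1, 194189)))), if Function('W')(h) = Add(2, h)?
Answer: 419134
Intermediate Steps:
Function('S')(n) = Add(-102, Mul(-1, n)) (Function('S')(n) = Add(-100, Mul(-1, Add(2, n))) = Add(-100, Add(-2, Mul(-1, n))) = Add(-102, Mul(-1, n)))
Add(Function('S')(184), Mul(-1, Add(-225231, Mul(-1, 194189)))) = Add(Add(-102, Mul(-1, 184)), Mul(-1, Add(-225231, Mul(-1, 194189)))) = Add(Add(-102, -184), Mul(-1, Add(-225231, -194189))) = Add(-286, Mul(-1, -419420)) = Add(-286, 419420) = 419134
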